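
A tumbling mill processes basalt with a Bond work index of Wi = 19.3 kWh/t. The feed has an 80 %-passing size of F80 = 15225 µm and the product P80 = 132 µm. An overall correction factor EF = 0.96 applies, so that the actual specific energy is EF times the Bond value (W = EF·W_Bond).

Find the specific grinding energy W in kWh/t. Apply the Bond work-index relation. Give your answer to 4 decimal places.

W = 10 Wi (P80^-0.5 − F80^-0.5)
1/√132 = 0.087039;  1/√15225 = 0.008104
W = 10·19.3·(0.087039 − 0.008104) = 15.2343 kWh/t
Corrected W = EF·W_Bond = 0.96·15.2343 = 14.6250 kWh/t

W = 14.6250 kWh/t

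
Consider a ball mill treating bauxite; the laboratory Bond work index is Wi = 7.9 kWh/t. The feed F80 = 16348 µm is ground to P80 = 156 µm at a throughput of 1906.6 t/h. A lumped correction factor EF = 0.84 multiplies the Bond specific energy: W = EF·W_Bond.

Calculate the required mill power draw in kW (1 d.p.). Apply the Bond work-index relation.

P = 9140.3 kW

W = 10 Wi (P80^-0.5 − F80^-0.5)
W = 10·7.9·(1/√156 − 1/√16348) = 10·7.9·(0.072243) = 5.7072 kWh/t
W_actual = 0.84 × 5.7072 = 4.7940 kWh/t
Power = W × throughput = 4.7940 kWh/t × 1906.6 t/h = 9140.3 kW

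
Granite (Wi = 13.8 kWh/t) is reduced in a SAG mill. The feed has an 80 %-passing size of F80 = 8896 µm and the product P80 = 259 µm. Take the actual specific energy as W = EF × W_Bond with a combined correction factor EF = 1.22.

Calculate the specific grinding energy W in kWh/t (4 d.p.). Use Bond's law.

W = 10·Wi·[P80^(−½) − F80^(−½)]
1/√259 = 0.062137;  1/√8896 = 0.010602
W = 10·13.8·(0.062137 − 0.010602) = 7.1118 kWh/t
W_actual = 1.22 × 7.1118 = 8.6764 kWh/t

W = 8.6764 kWh/t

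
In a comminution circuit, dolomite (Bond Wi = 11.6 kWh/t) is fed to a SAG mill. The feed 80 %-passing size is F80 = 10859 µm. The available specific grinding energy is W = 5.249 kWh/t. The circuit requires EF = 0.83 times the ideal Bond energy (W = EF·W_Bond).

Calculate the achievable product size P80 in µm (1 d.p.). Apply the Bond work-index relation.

W = 10 Wi / √P80 − 10 Wi / √F80
W_Bond = W / EF = 5.249 / 0.83 = 6.3241 kWh/t
P80^(−½) = W_Bond/(10 Wi) + F80^(−½)
  = 6.3241/(10·11.6) + 1/√10859 = 0.054518 + 0.009596 = 0.064114
P80 = (1/0.064114)² = 15.5971² = 243.27 µm

P80 = 243.3 µm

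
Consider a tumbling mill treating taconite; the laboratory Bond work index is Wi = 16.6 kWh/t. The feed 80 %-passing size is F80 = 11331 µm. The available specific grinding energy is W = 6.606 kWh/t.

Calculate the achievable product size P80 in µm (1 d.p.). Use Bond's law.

P80 = 413.3 µm

W_Bond = 10·Wi·(1/√P₈₀ − 1/√F₈₀)
⇒ 1/√P80 = W/(10·Wi) + 1/√F80
  = 6.6060/(10·16.6) + 1/√11331 = 0.039795 + 0.009394 = 0.049190
P80 = (1/0.049190)² = 20.3295² = 413.29 µm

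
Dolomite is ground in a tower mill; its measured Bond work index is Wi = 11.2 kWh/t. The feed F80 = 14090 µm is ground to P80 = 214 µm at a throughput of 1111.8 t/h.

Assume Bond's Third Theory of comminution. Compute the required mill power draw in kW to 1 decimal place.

P = 7463.1 kW

W = 10 Wi (1/√P80 − 1/√F80)  [Bond]
W = 10·11.2·(1/√214 − 1/√14090) = 10·11.2·(0.059934) = 6.7126 kWh/t
Power = W × throughput = 6.7126 kWh/t × 1111.8 t/h = 7463.1 kW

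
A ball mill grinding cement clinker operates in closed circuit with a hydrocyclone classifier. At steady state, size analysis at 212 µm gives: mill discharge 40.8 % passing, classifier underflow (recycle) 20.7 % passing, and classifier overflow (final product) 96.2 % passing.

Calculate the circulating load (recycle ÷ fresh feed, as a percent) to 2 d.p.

Mass balance on the −212 µm fraction:
d + r·d = r·u + o → r(d−u) = o−d
r = (96.2 − 40.8)/(40.8 − 20.7) = 55.4/20.1 = 2.7562
CL = 100·r = 275.62 %

CL = 275.62 %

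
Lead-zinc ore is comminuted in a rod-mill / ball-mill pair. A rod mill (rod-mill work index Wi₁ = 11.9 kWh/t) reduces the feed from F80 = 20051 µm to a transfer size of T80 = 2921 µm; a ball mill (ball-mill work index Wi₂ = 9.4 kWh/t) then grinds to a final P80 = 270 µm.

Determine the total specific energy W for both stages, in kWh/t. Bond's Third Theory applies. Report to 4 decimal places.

W = 10 Wi (P80^-0.5 − F80^-0.5)
Stage 1 (20051→2921 µm, Wi₁=11.9): W₁ = 10·11.9·(0.018503 − 0.007062) = 1.3614 kWh/t
Stage 2 (2921→270 µm, Wi₂=9.4): W₂ = 10·9.4·(0.060858 − 0.018503) = 3.9814 kWh/t
W = W₁ + W₂ = 1.3614 + 3.9814 = 5.3428 kWh/t

W = 5.3428 kWh/t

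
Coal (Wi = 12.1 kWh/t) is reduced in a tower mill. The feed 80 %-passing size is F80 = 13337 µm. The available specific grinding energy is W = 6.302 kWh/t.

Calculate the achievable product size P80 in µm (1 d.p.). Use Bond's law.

W = 10 Wi (1/√P80 − 1/√F80)  [Bond]
P80^(−½) = W/(10 Wi) + F80^(−½)
  = 6.3020/(10·12.1) + 1/√13337 = 0.052083 + 0.008659 = 0.060742
P80 = (1/0.060742)² = 16.4632² = 271.04 µm

P80 = 271.0 µm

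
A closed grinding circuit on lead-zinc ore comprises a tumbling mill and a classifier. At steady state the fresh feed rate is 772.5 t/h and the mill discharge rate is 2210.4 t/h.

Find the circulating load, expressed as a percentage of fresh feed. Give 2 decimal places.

Discharge = new feed + return, hence
R = M − F = 2210.4 − 772.5 = 1437.9 t/h
CL = 100·R/F = 100·1437.9/772.5 = 186.14 %

CL = 186.14 %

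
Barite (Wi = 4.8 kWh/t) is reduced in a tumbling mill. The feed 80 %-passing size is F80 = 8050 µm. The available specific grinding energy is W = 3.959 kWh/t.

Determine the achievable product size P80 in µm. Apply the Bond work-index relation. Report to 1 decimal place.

W = 10 Wi (P80^-0.5 − F80^-0.5)
P80^(−½) = W/(10 Wi) + F80^(−½)
  = 3.9590/(10·4.8) + 1/√8050 = 0.082479 + 0.011146 = 0.093625
P80 = (1/0.093625)² = 10.6809² = 114.08 µm

P80 = 114.1 µm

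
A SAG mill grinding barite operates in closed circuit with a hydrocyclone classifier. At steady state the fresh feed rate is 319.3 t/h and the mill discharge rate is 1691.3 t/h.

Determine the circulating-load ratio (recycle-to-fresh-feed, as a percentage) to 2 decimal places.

Steady state: M = F + R.
R = M − F = 1691.3 − 319.3 = 1372.0 t/h
CL = 100·R/F = 100·1372.0/319.3 = 429.69 %

CL = 429.69 %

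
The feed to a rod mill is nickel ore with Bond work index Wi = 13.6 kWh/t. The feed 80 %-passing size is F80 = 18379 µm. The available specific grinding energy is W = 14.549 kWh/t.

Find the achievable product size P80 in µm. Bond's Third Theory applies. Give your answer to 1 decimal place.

W = 10 Wi (P80^-0.5 − F80^-0.5)
P80^(−½) = W/(10 Wi) + F80^(−½)
  = 14.5490/(10·13.6) + 1/√18379 = 0.106978 + 0.007376 = 0.114354
P80 = (1/0.114354)² = 8.7448² = 76.47 µm

P80 = 76.5 µm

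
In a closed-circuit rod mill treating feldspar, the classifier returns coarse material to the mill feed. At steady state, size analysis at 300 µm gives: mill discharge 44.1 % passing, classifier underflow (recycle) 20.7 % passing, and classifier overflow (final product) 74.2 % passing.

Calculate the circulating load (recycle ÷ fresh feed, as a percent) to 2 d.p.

CL = 128.63 %

Balance %-passing 300 µm (r = R/F):
(1+r)d = ru + o → r = (o−d)/(d−u)
r = (74.2 − 44.1)/(44.1 − 20.7) = 30.1/23.4 = 1.2863
CL = 100·r = 128.63 %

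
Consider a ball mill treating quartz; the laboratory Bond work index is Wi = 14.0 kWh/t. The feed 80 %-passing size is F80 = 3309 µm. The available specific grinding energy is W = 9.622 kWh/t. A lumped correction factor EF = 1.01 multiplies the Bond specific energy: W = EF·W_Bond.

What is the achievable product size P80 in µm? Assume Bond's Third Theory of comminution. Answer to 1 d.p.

W = 10 Wi (1/√P80 − 1/√F80)  [Bond]
W_Bond = W / EF = 9.622 / 1.01 = 9.5267 kWh/t
⇒ 1/√P80 = W_Bond/(10·Wi) + 1/√F80
  = 9.5267/(10·14.0) + 1/√3309 = 0.068048 + 0.017384 = 0.085432
P80 = (1/0.085432)² = 11.7052² = 137.01 µm

P80 = 137.0 µm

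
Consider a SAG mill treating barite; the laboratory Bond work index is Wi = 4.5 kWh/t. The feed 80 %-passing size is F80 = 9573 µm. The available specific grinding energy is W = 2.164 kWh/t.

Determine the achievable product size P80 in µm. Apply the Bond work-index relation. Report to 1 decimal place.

Bond:  W = 10 Wi (1/√P − 1/√F)
1/√P80 = 1/√F80 + W/(10·Wi)
  = 2.1640/(10·4.5) + 1/√9573 = 0.048089 + 0.010221 = 0.058309
P80 = (1/0.058309)² = 17.1499² = 294.12 µm

P80 = 294.1 µm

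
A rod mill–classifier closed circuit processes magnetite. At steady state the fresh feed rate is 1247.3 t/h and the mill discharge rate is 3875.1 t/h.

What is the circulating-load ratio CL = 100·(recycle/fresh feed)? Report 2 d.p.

Discharge = new feed + return, hence
R = M − F = 3875.1 − 1247.3 = 2627.8 t/h
CL = 100·R/F = 100·2627.8/1247.3 = 210.68 %

CL = 210.68 %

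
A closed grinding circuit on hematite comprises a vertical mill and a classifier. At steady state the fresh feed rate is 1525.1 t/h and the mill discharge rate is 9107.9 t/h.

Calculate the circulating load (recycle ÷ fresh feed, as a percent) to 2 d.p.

CL = 497.20 %

Steady state: M = F + R.
R = M − F = 9107.9 − 1525.1 = 7582.8 t/h
CL = 100·R/F = 100·7582.8/1525.1 = 497.20 %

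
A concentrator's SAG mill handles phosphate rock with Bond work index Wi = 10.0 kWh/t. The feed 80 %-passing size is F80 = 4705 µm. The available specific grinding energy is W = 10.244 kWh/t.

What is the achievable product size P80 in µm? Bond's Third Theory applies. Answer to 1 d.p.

Bond: W = 10·Wi·(1/√P80 − 1/√F80)
⇒ 1/√P80 = W/(10 Wi) + 1/√F80
  = 10.2440/(10·10.0) + 1/√4705 = 0.102440 + 0.014579 = 0.117019
P80 = (1/0.117019)² = 8.5456² = 73.03 µm

P80 = 73.0 µm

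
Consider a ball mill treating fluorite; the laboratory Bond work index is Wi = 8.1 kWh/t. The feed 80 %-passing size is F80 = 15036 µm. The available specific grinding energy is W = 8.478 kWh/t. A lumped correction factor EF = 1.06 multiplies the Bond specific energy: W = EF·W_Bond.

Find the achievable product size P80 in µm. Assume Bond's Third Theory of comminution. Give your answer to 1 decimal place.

P80 = 87.5 µm

W = 10 Wi / √P80 − 10 Wi / √F80
W_Bond = W / EF = 8.478 / 1.06 = 7.9981 kWh/t
⇒ 1/√P80 = W_Bond/(10·Wi) + 1/√F80
  = 7.9981/(10·8.1) + 1/√15036 = 0.098742 + 0.008155 = 0.106897
P80 = (1/0.106897)² = 9.3548² = 87.51 µm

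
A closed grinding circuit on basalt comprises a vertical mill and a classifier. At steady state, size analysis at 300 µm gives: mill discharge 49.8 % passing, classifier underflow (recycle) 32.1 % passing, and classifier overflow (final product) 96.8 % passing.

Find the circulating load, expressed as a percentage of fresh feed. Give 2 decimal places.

CL = 265.54 %

Mass balance on the −300 µm fraction:
r = (o − d)/(d − u)
r = (96.8 − 49.8)/(49.8 − 32.1) = 47.0/17.7 = 2.6554
CL = 100·r = 265.54 %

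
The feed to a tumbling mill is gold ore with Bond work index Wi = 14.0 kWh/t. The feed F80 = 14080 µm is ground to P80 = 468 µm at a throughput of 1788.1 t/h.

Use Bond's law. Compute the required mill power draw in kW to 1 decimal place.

P = 9462.0 kW

W = 10·Wi·[P80^(−½) − F80^(−½)]
W = 10·14.0·(1/√468 − 1/√14080) = 10·14.0·(0.037798) = 5.2917 kWh/t
Power = W × throughput = 5.2917 kWh/t × 1788.1 t/h = 9462.0 kW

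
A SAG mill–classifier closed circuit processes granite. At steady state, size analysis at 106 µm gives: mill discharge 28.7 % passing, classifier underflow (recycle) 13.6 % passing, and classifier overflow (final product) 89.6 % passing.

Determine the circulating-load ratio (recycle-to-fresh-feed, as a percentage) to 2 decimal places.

Classifier node, passing 106 µm:
(1+r)d = ru + o → r = (o−d)/(d−u)
r = (89.6 − 28.7)/(28.7 − 13.6) = 60.9/15.1 = 4.0331
CL = 100·r = 403.31 %

CL = 403.31 %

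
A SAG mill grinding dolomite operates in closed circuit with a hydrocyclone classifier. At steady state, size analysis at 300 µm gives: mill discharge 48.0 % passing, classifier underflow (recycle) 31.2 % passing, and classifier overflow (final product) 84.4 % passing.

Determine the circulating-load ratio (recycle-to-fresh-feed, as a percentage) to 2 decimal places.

CL = 216.67 %

Let r = R/F. Size balance at 300 µm:
Fd + Rd = Ru + Fo ⇒ R/F = (o−d)/(d−u)
r = (84.4 − 48.0)/(48.0 − 31.2) = 36.4/16.8 = 2.1667
CL = 100·r = 216.67 %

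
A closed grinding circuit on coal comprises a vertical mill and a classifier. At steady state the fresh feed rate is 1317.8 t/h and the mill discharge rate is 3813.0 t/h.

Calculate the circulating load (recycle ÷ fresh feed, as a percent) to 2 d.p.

Mill node: discharge = fresh + recycle.
R = M − F = 3813.0 − 1317.8 = 2495.2 t/h
CL = 100·R/F = 100·2495.2/1317.8 = 189.35 %

CL = 189.35 %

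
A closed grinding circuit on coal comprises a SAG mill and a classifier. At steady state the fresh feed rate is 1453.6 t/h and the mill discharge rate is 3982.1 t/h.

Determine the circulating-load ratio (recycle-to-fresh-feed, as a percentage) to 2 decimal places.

CL = 173.95 %

Discharge = new feed + return, hence
R = M − F = 3982.1 − 1453.6 = 2528.5 t/h
CL = 100·R/F = 100·2528.5/1453.6 = 173.95 %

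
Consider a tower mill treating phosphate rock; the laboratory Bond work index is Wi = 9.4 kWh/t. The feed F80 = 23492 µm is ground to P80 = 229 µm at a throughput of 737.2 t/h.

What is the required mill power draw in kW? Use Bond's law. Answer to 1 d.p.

W = 10·Wi·(P80^(-½) − F80^(-½))
W = 10·9.4·(1/√229 − 1/√23492) = 10·9.4·(0.059557) = 5.5984 kWh/t
Mill draw = 5.5984 × 737.2 = 4127.1 kW

P = 4127.1 kW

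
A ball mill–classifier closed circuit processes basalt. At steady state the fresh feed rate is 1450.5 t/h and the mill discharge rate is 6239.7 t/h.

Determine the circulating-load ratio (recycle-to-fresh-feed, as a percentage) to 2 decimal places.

CL = 330.18 %

Steady state: M = F + R.
R = M − F = 6239.7 − 1450.5 = 4789.2 t/h
CL = 100·R/F = 100·4789.2/1450.5 = 330.18 %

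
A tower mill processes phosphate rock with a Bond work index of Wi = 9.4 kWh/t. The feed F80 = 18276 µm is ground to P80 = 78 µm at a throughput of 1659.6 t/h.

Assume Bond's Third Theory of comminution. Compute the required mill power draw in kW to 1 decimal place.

P = 16509.8 kW

W_Bond = 10·Wi·(1/√P₈₀ − 1/√F₈₀)
W = 10·9.4·(1/√78 − 1/√18276) = 10·9.4·(0.105831) = 9.9481 kWh/t
Power = W × throughput = 9.9481 kWh/t × 1659.6 t/h = 16509.8 kW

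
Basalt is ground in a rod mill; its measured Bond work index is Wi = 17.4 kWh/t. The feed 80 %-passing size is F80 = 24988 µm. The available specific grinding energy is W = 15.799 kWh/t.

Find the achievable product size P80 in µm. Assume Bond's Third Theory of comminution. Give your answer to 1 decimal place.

P80 = 106.0 µm

W = 10·Wi·[P80^(−½) − F80^(−½)]
P80^(−½) = W/(10 Wi) + F80^(−½)
  = 15.7990/(10·17.4) + 1/√24988 = 0.090799 + 0.006326 = 0.097125
P80 = (1/0.097125)² = 10.2960² = 106.01 µm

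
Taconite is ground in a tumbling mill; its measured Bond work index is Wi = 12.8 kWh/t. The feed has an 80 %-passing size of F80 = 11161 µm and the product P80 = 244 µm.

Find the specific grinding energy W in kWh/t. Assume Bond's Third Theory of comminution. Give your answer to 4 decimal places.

W = 6.9828 kWh/t

Bond:  W = 10 Wi (1/√P − 1/√F)
1/√244 = 0.064018;  1/√11161 = 0.009466
W = 10·12.8·(0.064018 − 0.009466) = 6.9828 kWh/t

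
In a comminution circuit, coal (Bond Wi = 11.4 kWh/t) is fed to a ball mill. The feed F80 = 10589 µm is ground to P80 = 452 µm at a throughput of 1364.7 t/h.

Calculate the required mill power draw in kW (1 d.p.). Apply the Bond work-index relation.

W_Bond = 10·Wi·(1/√P₈₀ − 1/√F₈₀)
W = 10·11.4·(1/√452 − 1/√10589) = 10·11.4·(0.037318) = 4.2543 kWh/t
Mill draw = 4.2543 × 1364.7 = 5805.8 kW

P = 5805.8 kW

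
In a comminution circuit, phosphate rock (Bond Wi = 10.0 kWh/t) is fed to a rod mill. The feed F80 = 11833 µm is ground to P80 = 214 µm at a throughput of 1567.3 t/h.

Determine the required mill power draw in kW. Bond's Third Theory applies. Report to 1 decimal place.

W = 10·Wi·[P80^(−½) − F80^(−½)]
W = 10·10.0·(1/√214 − 1/√11833) = 10·10.0·(0.059166) = 5.9166 kWh/t
P = W·T = 5.9166·1567.3 = 9273.0 kW

P = 9273.0 kW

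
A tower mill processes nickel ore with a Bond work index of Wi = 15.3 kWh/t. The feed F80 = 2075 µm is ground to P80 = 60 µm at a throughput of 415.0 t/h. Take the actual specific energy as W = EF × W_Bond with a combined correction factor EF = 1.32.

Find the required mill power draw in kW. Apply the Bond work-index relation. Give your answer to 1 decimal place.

Bond: W = 10·Wi·(1/√P80 − 1/√F80)
W = 10·15.3·(1/√60 − 1/√2075) = 10·15.3·(0.107147) = 16.3934 kWh/t
With EF = 1.32: W = 16.3934·1.32 = 21.6393 kWh/t
P_mill = W·ṁ = 21.6393·415.0 = 8980.3 kW

P = 8980.3 kW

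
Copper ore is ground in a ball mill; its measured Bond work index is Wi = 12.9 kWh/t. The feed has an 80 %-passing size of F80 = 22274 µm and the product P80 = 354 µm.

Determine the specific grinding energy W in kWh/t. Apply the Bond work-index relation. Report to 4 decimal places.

W = 5.9919 kWh/t

W = 10·Wi·[P80^(−½) − F80^(−½)]
1/√354 = 0.053149;  1/√22274 = 0.006700
W = 10·12.9·(0.053149 − 0.006700) = 5.9919 kWh/t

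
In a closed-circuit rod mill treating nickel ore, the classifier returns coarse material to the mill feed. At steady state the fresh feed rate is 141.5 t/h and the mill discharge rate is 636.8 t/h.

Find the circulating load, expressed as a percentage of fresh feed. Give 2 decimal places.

CL = 350.04 %

Discharge = new feed + return, hence
R = M − F = 636.8 − 141.5 = 495.3 t/h
CL = 100·R/F = 100·495.3/141.5 = 350.04 %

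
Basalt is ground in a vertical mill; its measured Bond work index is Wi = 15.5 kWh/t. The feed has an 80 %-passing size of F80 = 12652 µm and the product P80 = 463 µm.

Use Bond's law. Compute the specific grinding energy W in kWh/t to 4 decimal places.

Bond:  W = 10 Wi (1/√P − 1/√F)
1/√463 = 0.046474;  1/√12652 = 0.008890
W = 10·15.5·(0.046474 − 0.008890) = 5.8255 kWh/t

W = 5.8255 kWh/t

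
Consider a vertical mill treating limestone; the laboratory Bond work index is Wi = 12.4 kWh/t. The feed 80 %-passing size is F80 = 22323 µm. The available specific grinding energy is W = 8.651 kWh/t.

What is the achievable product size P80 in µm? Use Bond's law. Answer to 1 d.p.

P80 = 171.1 µm

W = 10 Wi / √P80 − 10 Wi / √F80
P80^(−½) = W/(10 Wi) + F80^(−½)
  = 8.6510/(10·12.4) + 1/√22323 = 0.069766 + 0.006693 = 0.076459
P80 = (1/0.076459)² = 13.0789² = 171.06 µm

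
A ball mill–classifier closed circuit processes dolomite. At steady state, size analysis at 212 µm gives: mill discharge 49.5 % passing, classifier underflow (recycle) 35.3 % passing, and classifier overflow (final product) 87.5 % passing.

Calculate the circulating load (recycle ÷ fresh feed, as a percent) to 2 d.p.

CL = 267.61 %

Two-product formula at 212 µm:
(1+r)·d = r·u + o ⇒ r = (o−d)/(d−u)
r = (87.5 − 49.5)/(49.5 − 35.3) = 38.0/14.2 = 2.6761
CL = 100·r = 267.61 %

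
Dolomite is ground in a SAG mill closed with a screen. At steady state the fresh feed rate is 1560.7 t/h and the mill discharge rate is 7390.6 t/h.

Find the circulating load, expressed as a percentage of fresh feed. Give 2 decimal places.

CL = 373.54 %

Mill node: discharge = fresh + recycle.
R = M − F = 7390.6 − 1560.7 = 5829.9 t/h
CL = 100·R/F = 100·5829.9/1560.7 = 373.54 %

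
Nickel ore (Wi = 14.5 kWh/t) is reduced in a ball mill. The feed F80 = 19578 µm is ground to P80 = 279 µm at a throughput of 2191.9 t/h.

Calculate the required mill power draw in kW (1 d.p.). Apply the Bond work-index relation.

P = 16756.3 kW

W = 10 Wi (P80^-0.5 − F80^-0.5)
W = 10·14.5·(1/√279 − 1/√19578) = 10·14.5·(0.052722) = 7.6446 kWh/t
P = W·T = 7.6446·2191.9 = 16756.3 kW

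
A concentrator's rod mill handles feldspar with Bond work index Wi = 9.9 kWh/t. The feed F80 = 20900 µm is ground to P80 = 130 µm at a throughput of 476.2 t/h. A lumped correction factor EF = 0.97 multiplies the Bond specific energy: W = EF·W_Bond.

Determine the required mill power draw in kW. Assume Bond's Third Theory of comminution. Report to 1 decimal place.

P = 3694.4 kW

W = 10·Wi·[P80^(−½) − F80^(−½)]
W = 10·9.9·(1/√130 − 1/√20900) = 10·9.9·(0.080789) = 7.9981 kWh/t
W_actual = 0.97 × 7.9981 = 7.7581 kWh/t
Power = W × throughput = 7.7581 kWh/t × 476.2 t/h = 3694.4 kW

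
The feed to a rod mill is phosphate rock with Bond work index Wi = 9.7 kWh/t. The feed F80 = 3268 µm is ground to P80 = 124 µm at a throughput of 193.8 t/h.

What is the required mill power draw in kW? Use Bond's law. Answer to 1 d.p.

W_Bond = 10·Wi·(1/√P₈₀ − 1/√F₈₀)
W = 10·9.7·(1/√124 − 1/√3268) = 10·9.7·(0.072310) = 7.0141 kWh/t
P_mill = W·ṁ = 7.0141·193.8 = 1359.3 kW

P = 1359.3 kW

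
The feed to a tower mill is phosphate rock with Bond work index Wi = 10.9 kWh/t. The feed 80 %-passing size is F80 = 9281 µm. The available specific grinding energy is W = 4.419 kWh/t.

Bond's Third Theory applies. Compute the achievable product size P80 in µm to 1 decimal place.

P80 = 385.7 µm

Bond:  W = 10 Wi (1/√P − 1/√F)
⇒ 1/√P80 = W/(10 Wi) + 1/√F80
  = 4.4190/(10·10.9) + 1/√9281 = 0.040541 + 0.010380 = 0.050921
P80 = (1/0.050921)² = 19.6381² = 385.66 µm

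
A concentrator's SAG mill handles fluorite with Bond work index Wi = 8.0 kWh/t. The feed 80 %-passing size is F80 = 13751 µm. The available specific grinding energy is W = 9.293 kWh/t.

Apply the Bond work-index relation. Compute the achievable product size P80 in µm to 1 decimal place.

P80 = 64.3 µm

W = 10 Wi / √P80 − 10 Wi / √F80
⇒ 1/√P80 = W/(10 Wi) + 1/√F80
  = 9.2930/(10·8.0) + 1/√13751 = 0.116162 + 0.008528 = 0.124690
P80 = (1/0.124690)² = 8.0199² = 64.32 µm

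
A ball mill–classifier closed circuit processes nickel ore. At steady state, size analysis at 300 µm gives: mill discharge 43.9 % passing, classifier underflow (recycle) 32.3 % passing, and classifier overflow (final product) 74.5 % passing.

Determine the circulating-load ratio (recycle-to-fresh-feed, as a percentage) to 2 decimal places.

CL = 263.79 %

Let r = R/F. Size balance at 300 µm:
Fd + Rd = Ru + Fo ⇒ R/F = (o−d)/(d−u)
r = (74.5 − 43.9)/(43.9 − 32.3) = 30.6/11.6 = 2.6379
CL = 100·r = 263.79 %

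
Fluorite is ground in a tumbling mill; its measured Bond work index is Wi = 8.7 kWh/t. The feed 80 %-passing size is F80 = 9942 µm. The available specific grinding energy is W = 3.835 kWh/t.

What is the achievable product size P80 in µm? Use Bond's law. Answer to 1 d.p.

Bond: W = 10·Wi·(1/√P80 − 1/√F80)
P80^-0.5 = F80^-0.5 + W/(10 Wi)
  = 3.8350/(10·8.7) + 1/√9942 = 0.044080 + 0.010029 = 0.054110
P80 = (1/0.054110)² = 18.4810² = 341.55 µm

P80 = 341.5 µm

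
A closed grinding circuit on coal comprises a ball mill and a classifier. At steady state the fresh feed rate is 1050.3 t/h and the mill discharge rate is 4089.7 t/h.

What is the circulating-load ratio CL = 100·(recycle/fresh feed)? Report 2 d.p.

CL = 289.38 %

Mill node: discharge = fresh + recycle.
R = M − F = 4089.7 − 1050.3 = 3039.4 t/h
CL = 100·R/F = 100·3039.4/1050.3 = 289.38 %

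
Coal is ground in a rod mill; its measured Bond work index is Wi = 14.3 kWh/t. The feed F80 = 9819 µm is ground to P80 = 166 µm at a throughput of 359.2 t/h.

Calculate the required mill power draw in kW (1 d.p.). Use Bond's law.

W = 10 Wi / √P80 − 10 Wi / √F80
W = 10·14.3·(1/√166 − 1/√9819) = 10·14.3·(0.067523) = 9.6558 kWh/t
P_mill = W·ṁ = 9.6558·359.2 = 3468.4 kW

P = 3468.4 kW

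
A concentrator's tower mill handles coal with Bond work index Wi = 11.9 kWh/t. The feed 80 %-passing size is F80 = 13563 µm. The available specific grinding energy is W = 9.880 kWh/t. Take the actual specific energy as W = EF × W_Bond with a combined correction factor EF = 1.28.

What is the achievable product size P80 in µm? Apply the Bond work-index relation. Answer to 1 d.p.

P80 = 185.4 µm

W_Bond = 10·Wi·(1/√P₈₀ − 1/√F₈₀)
W_Bond = W / EF = 9.880 / 1.28 = 7.7188 kWh/t
⇒ 1/√P80 = W_Bond/(10 Wi) + 1/√F80
  = 7.7188/(10·11.9) + 1/√13563 = 0.064863 + 0.008587 = 0.073450
P80 = (1/0.073450)² = 13.6147² = 185.36 µm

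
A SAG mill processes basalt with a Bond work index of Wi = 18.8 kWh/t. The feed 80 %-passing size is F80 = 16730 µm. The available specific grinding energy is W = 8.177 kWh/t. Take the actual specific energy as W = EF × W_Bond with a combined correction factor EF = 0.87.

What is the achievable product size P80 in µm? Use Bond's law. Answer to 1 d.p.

P80 = 300.1 µm

W = 10 Wi (P80^-0.5 − F80^-0.5)
W_Bond = W / EF = 8.177 / 0.87 = 9.3989 kWh/t
P80^-0.5 = F80^-0.5 + W_Bond/(10 Wi)
  = 9.3989/(10·18.8) + 1/√16730 = 0.049994 + 0.007731 = 0.057725
P80 = (1/0.057725)² = 17.3235² = 300.10 µm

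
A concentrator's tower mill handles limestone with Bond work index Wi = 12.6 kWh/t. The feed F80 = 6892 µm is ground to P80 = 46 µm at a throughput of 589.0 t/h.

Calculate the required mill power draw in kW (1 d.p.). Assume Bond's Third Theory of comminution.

W = 10 Wi (P80^-0.5 − F80^-0.5)
W = 10·12.6·(1/√46 − 1/√6892) = 10·12.6·(0.135396) = 17.0599 kWh/t
Power = W × throughput = 17.0599 kWh/t × 589.0 t/h = 10048.3 kW

P = 10048.3 kW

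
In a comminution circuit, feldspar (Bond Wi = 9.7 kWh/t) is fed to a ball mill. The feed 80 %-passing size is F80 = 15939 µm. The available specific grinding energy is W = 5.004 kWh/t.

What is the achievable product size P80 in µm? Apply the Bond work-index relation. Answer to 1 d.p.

Bond:  W = 10 Wi (1/√P − 1/√F)
⇒ 1/√P80 = W/(10·Wi) + 1/√F80
  = 5.0040/(10·9.7) + 1/√15939 = 0.051588 + 0.007921 = 0.059508
P80 = (1/0.059508)² = 16.8043² = 282.39 µm

P80 = 282.4 µm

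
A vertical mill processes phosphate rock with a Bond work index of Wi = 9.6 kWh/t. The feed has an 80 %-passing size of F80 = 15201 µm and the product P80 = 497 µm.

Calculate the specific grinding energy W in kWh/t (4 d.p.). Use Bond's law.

W = 3.5276 kWh/t

W = 10·Wi·[P80^(−½) − F80^(−½)]
1/√497 = 0.044856;  1/√15201 = 0.008111
W = 10·9.6·(0.044856 − 0.008111) = 3.5276 kWh/t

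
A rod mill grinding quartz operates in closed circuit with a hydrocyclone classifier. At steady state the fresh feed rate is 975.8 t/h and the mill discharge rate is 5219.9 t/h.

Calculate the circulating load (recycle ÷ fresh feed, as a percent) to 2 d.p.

Mill node: discharge = fresh + recycle.
R = M − F = 5219.9 − 975.8 = 4244.1 t/h
CL = 100·R/F = 100·4244.1/975.8 = 434.94 %

CL = 434.94 %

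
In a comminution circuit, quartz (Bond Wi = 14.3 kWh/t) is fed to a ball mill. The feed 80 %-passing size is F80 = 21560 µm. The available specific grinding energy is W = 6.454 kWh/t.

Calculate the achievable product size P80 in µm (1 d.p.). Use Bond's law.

P80 = 370.6 µm

W_Bond = 10·Wi·(1/√P₈₀ − 1/√F₈₀)
P80^(−½) = W/(10 Wi) + F80^(−½)
  = 6.4540/(10·14.3) + 1/√21560 = 0.045133 + 0.006810 = 0.051943
P80 = (1/0.051943)² = 19.2518² = 370.63 µm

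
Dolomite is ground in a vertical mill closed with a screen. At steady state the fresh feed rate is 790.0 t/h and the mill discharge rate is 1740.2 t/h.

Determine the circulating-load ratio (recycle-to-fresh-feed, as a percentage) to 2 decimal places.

CL = 120.28 %

Mill node: discharge = fresh + recycle.
R = M − F = 1740.2 − 790.0 = 950.2 t/h
CL = 100·R/F = 100·950.2/790.0 = 120.28 %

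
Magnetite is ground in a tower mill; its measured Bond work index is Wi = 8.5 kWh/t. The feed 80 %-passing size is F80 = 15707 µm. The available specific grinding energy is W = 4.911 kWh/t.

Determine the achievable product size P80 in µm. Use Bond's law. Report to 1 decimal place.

Bond:  W = 10 Wi (1/√P − 1/√F)
P80^-0.5 = F80^-0.5 + W/(10 Wi)
  = 4.9110/(10·8.5) + 1/√15707 = 0.057776 + 0.007979 = 0.065756
P80 = (1/0.065756)² = 15.2078² = 231.28 µm

P80 = 231.3 µm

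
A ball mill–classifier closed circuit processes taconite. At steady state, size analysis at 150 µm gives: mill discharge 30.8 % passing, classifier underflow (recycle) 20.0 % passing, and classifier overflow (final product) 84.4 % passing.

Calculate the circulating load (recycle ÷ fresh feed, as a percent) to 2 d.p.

Let r = R/F. Size balance at 150 µm:
Fd + Rd = Ru + Fo ⇒ R/F = (o−d)/(d−u)
r = (84.4 − 30.8)/(30.8 − 20.0) = 53.6/10.8 = 4.9630
CL = 100·r = 496.30 %

CL = 496.30 %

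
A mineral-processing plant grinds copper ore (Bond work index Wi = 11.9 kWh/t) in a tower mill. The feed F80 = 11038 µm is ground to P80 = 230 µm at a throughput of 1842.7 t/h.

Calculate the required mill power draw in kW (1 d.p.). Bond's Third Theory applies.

P = 12371.8 kW

W = 10 Wi (P80^-0.5 − F80^-0.5)
W = 10·11.9·(1/√230 − 1/√11038) = 10·11.9·(0.056420) = 6.7140 kWh/t
Mill draw = 6.7140 × 1842.7 = 12371.8 kW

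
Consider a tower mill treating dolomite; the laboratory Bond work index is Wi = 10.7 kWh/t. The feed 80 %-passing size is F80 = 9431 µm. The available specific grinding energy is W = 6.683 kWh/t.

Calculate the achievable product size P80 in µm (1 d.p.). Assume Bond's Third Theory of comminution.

W_Bond = 10·Wi·(1/√P₈₀ − 1/√F₈₀)
⇒ 1/√P80 = W/(10 Wi) + 1/√F80
  = 6.6830/(10·10.7) + 1/√9431 = 0.062458 + 0.010297 = 0.072755
P80 = (1/0.072755)² = 13.7447² = 188.92 µm

P80 = 188.9 µm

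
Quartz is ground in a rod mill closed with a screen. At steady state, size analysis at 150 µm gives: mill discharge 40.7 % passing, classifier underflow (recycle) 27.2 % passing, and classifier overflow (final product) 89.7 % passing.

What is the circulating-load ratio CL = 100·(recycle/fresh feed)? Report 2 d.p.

Balance %-passing 150 µm (r = R/F):
(1+r)d = ru + o → r = (o−d)/(d−u)
r = (89.7 − 40.7)/(40.7 − 27.2) = 49.0/13.5 = 3.6296
CL = 100·r = 362.96 %

CL = 362.96 %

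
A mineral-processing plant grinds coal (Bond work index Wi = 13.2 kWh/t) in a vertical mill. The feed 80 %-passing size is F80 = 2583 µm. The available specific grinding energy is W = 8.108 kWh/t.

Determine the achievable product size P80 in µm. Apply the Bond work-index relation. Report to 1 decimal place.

P80 = 152.0 µm

Bond: W = 10·Wi·(1/√P80 − 1/√F80)
⇒ 1/√P80 = W/(10·Wi) + 1/√F80
  = 8.1080/(10·13.2) + 1/√2583 = 0.061424 + 0.019676 = 0.081100
P80 = (1/0.081100)² = 12.3304² = 152.04 µm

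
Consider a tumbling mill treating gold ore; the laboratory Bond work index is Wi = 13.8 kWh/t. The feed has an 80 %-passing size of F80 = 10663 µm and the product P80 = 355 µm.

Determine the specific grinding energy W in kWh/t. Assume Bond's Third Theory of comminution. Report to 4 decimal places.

W = 5.9879 kWh/t

W = 10 Wi (1/√P80 − 1/√F80)  [Bond]
1/√355 = 0.053074;  1/√10663 = 0.009684
W = 10·13.8·(0.053074 − 0.009684) = 5.9879 kWh/t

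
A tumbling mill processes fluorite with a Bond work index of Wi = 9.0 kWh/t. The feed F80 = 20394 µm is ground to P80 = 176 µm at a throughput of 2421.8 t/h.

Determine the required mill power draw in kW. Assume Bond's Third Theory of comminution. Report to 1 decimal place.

P = 14903.2 kW

Bond:  W = 10 Wi (1/√P − 1/√F)
W = 10·9.0·(1/√176 − 1/√20394) = 10·9.0·(0.068375) = 6.1538 kWh/t
Power = W × throughput = 6.1538 kWh/t × 2421.8 t/h = 14903.2 kW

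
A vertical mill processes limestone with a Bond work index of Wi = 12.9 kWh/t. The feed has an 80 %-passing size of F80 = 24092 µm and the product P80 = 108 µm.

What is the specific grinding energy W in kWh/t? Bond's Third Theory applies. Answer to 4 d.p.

W = 11.5819 kWh/t

Bond: W = 10·Wi·(1/√P80 − 1/√F80)
1/√108 = 0.096225;  1/√24092 = 0.006443
W = 10·12.9·(0.096225 − 0.006443) = 11.5819 kWh/t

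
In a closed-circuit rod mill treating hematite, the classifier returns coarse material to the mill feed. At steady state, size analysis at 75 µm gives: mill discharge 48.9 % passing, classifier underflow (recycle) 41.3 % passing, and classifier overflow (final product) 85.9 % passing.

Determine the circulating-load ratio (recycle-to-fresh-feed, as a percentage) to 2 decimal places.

Let r = R/F. Size balance at 75 µm:
(1+r)·d = r·u + o ⇒ r = (o−d)/(d−u)
r = (85.9 − 48.9)/(48.9 − 41.3) = 37.0/7.6 = 4.8684
CL = 100·r = 486.84 %

CL = 486.84 %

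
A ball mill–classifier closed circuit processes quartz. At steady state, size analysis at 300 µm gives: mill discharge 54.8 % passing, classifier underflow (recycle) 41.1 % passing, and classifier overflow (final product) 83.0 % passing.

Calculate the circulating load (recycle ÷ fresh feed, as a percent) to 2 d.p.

CL = 205.84 %

Classifier node, passing 300 µm:
(1+r)d = ru + o → r = (o−d)/(d−u)
r = (83.0 − 54.8)/(54.8 − 41.1) = 28.2/13.7 = 2.0584
CL = 100·r = 205.84 %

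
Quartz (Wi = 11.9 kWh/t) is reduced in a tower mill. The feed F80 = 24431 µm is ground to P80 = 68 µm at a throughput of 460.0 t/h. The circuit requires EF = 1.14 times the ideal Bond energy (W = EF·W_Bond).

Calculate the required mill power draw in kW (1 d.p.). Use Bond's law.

W = 10 Wi (1/√P80 − 1/√F80)  [Bond]
W = 10·11.9·(1/√68 − 1/√24431) = 10·11.9·(0.114870) = 13.6695 kWh/t
With EF = 1.14: W = 13.6695·1.14 = 15.5833 kWh/t
Mill draw = 15.5833 × 460.0 = 7168.3 kW

P = 7168.3 kW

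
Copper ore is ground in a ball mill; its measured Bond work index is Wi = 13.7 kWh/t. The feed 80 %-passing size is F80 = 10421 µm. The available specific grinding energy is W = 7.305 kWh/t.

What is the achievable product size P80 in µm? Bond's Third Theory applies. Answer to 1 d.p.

Bond: W = 10·Wi·(1/√P80 − 1/√F80)
⇒ 1/√P80 = W/(10·Wi) + 1/√F80
  = 7.3050/(10·13.7) + 1/√10421 = 0.053321 + 0.009796 = 0.063117
P80 = (1/0.063117)² = 15.8436² = 251.02 µm

P80 = 251.0 µm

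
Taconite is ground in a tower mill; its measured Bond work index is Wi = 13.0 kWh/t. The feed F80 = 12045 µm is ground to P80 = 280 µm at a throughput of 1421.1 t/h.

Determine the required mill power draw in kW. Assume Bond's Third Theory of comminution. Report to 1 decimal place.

P = 9357.2 kW

W = 10·Wi·(P80^(-½) − F80^(-½))
W = 10·13.0·(1/√280 − 1/√12045) = 10·13.0·(0.050650) = 6.5845 kWh/t
Mill draw = 6.5845 × 1421.1 = 9357.2 kW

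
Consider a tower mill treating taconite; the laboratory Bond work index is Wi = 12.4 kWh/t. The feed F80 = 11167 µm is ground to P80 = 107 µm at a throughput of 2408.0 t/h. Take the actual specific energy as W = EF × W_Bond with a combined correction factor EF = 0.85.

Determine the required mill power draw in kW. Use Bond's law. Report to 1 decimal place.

P = 22134.3 kW

W = 10·Wi·(P80^(-½) − F80^(-½))
W = 10·12.4·(1/√107 − 1/√11167) = 10·12.4·(0.087211) = 10.8141 kWh/t
Corrected W = EF·W_Bond = 0.85·10.8141 = 9.1920 kWh/t
P = W·T = 9.1920·2408.0 = 22134.3 kW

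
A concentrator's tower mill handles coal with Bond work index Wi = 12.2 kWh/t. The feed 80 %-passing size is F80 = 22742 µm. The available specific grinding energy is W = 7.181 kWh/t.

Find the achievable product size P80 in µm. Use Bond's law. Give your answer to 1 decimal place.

W = 10 Wi (1/√P80 − 1/√F80)  [Bond]
⇒ 1/√P80 = W/(10 Wi) + 1/√F80
  = 7.1810/(10·12.2) + 1/√22742 = 0.058861 + 0.006631 = 0.065492
P80 = (1/0.065492)² = 15.2691² = 233.15 µm

P80 = 233.1 µm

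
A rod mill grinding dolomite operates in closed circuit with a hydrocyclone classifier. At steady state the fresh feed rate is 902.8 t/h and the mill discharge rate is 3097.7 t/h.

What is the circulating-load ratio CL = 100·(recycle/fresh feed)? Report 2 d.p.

CL = 243.12 %

Mill node: discharge = fresh + recycle.
R = M − F = 3097.7 − 902.8 = 2194.9 t/h
CL = 100·R/F = 100·2194.9/902.8 = 243.12 %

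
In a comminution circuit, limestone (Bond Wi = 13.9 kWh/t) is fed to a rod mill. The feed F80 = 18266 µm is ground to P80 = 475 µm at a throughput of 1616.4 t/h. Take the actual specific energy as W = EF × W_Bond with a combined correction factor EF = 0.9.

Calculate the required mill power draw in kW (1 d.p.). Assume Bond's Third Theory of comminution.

W = 10·Wi·(P80^(-½) − F80^(-½))
W = 10·13.9·(1/√475 − 1/√18266) = 10·13.9·(0.038484) = 5.3493 kWh/t
Apply correction: 5.3493 × 0.9 = 4.8144 kWh/t
P_mill = W·ṁ = 4.8144·1616.4 = 7781.9 kW

P = 7781.9 kW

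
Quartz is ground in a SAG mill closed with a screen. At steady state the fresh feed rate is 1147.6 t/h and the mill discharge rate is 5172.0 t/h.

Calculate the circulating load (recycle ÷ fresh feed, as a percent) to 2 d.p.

Mill node: discharge = fresh + recycle.
R = M − F = 5172.0 − 1147.6 = 4024.4 t/h
CL = 100·R/F = 100·4024.4/1147.6 = 350.68 %

CL = 350.68 %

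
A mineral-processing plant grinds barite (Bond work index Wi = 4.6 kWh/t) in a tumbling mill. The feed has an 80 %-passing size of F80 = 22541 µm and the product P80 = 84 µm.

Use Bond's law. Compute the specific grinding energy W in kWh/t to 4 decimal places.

W = 4.7126 kWh/t

W = 10 Wi (1/√P80 − 1/√F80)  [Bond]
1/√84 = 0.109109;  1/√22541 = 0.006661
W = 10·4.6·(0.109109 − 0.006661) = 4.7126 kWh/t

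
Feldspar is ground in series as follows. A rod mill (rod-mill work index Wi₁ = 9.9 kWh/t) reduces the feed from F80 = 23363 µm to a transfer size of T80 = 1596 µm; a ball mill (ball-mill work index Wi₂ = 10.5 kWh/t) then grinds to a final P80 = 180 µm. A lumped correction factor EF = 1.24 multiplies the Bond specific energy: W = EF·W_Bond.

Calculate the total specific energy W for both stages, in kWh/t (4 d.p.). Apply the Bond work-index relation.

W = 8.7152 kWh/t

Bond: W = 10·Wi·(1/√P80 − 1/√F80)
Stage 1 (23363→1596 µm, Wi₁=9.9): W₁ = 10·9.9·(0.025031 − 0.006542) = 1.8304 kWh/t
Stage 2 (1596→180 µm, Wi₂=10.5): W₂ = 10·10.5·(0.074536 − 0.025031) = 5.1980 kWh/t
W = W₁ + W₂ = 1.8304 + 5.1980 = 7.0284 kWh/t
With EF = 1.24: W = 7.0284·1.24 = 8.7152 kWh/t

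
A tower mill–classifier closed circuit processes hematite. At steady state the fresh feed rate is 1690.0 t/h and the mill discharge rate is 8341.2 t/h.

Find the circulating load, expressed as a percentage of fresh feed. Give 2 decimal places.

Discharge = new feed + return, hence
R = M − F = 8341.2 − 1690.0 = 6651.2 t/h
CL = 100·R/F = 100·6651.2/1690.0 = 393.56 %

CL = 393.56 %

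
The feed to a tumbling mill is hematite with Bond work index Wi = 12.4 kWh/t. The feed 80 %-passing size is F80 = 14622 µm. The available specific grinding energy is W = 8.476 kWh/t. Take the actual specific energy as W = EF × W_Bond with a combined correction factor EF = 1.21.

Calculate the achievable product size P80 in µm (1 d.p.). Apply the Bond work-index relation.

W = 10 Wi (P80^-0.5 − F80^-0.5)
W_Bond = W / EF = 8.476 / 1.21 = 7.0050 kWh/t
P80^(−½) = W_Bond/(10 Wi) + F80^(−½)
  = 7.0050/(10·12.4) + 1/√14622 = 0.056492 + 0.008270 = 0.064761
P80 = (1/0.064761)² = 15.4413² = 238.43 µm

P80 = 238.4 µm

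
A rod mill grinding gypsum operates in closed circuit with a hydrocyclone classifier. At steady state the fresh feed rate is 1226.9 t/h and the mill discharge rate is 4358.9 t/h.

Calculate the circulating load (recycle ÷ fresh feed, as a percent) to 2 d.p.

Discharge = new feed + return, hence
R = M − F = 4358.9 − 1226.9 = 3132.0 t/h
CL = 100·R/F = 100·3132.0/1226.9 = 255.28 %

CL = 255.28 %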